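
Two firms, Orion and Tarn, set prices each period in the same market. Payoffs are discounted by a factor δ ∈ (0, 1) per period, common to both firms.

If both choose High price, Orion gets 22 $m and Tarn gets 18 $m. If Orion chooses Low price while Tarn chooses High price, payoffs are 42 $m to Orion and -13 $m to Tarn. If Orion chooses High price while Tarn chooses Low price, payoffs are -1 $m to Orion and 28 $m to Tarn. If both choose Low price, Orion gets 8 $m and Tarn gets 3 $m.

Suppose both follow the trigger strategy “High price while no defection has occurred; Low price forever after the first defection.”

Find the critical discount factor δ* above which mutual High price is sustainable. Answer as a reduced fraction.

Orion's threshold: (42−22)/(42−8) = 10/17.
Tarn's threshold: (28−18)/(28−3) = 2/5.
10/17 > 2/5, so Orion binds and δ* = 10/17.

10/17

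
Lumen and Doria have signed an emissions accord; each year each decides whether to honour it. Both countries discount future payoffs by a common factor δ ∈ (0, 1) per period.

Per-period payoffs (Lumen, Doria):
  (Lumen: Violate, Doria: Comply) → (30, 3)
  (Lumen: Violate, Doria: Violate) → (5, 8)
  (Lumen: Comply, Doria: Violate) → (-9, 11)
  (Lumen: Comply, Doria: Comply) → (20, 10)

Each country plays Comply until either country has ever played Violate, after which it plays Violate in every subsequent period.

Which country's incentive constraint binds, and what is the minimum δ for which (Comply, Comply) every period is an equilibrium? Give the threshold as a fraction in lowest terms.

Lumen; δ ≥ 2/5

Lumen's threshold: (30−20)/(30−5) = 2/5.
Doria's threshold: (11−10)/(11−8) = 1/3.
2/5 > 1/3, so Lumen binds and δ* = 2/5.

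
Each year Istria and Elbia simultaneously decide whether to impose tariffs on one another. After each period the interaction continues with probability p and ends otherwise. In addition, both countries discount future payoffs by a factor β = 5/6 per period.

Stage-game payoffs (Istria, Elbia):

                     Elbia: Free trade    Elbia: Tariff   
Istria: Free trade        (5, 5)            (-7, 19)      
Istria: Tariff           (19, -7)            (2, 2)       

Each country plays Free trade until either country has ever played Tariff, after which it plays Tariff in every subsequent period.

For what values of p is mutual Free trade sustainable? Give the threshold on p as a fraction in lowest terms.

With continuation probability p and discount β, the effective per-period discount factor is βp.
Grim-trigger IC: βp ≥ (19−5)/(19−2) = 14/17.
So p ≥ (14/17)/(5/6) = 84/85.

84/85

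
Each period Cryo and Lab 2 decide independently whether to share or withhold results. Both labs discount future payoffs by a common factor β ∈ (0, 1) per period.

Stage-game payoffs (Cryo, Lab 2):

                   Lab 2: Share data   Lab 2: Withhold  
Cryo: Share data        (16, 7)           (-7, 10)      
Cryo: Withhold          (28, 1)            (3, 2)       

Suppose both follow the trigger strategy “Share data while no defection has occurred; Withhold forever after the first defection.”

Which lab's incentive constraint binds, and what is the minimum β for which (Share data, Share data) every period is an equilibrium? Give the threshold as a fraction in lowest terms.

Cryo; β ≥ 12/25

For Cryo: deviation gain 28−16 = 12, per-period punishment loss 16−3 = 13. IC gives β ≥ 12/25.
For Lab 2: gain 3, loss 5 per period, so β ≥ 3/8.
The tighter constraint is Cryo's, so cooperation needs β ≥ 12/25.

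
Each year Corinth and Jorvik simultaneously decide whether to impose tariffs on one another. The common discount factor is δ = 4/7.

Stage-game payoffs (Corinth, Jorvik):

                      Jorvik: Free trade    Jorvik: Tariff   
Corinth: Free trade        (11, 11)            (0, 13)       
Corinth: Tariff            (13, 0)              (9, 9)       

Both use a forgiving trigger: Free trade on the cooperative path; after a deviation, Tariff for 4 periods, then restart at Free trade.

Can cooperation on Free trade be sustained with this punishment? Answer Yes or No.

Yes

A one-shot deviation gives 13 now, then 9 for 4 periods, then back to 11.
Gain from deviating: (13−11) today; loss: (11−9) in each of the next 4 periods.
No-deviation condition: (11−9)(δ+…+δ^4) ≥ 13−11, i.e. δ+…+δ^4 ≥ 1.
At δ = 4/7: δ+…+δ^4 = 1.1912 ≥ 1.0000.
So cooperation is sustainable.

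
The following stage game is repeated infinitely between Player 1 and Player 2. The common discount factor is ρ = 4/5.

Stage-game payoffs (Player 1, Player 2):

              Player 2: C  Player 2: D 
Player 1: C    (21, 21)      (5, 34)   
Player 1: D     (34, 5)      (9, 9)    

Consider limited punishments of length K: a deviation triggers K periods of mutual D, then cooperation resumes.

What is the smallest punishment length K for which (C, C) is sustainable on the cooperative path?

IC: ρ(1−ρ^K)/(1−ρ) ≥ (34−21)/(21−9) = 13/12.
With ρ = 4/5: need 1 − ρ^K ≥ 13/12·(1−4/5)/(4/5), i.e. ρ^K ≤ 0.7292.
Since (4/5)^1 = 0.8000 and (4/5)^2 = 0.6400, the smallest such K is 2.

2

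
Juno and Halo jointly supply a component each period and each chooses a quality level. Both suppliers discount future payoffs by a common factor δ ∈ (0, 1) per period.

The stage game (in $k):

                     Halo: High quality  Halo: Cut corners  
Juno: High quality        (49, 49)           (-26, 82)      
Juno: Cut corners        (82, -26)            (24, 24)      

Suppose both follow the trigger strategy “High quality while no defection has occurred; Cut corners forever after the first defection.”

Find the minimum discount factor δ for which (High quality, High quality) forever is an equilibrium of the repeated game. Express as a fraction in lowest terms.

33/58

49/(1−δ) ≥ 82 + 24δ/(1−δ)
49 ≥ 82 − 58δ
δ ≥ 33/58.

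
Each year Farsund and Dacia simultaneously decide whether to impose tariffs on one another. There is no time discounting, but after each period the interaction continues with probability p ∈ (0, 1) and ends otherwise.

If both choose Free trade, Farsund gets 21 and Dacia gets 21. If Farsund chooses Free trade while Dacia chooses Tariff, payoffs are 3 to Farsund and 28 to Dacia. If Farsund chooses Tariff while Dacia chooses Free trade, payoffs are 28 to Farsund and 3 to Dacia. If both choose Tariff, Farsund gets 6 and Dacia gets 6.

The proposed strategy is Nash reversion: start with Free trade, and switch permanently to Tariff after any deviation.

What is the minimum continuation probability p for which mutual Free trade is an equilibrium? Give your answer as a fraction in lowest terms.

7/22

With no time discounting, the continuation probability p plays the role of the discount factor.
Grim-trigger IC: 21/(1−p) ≥ 28 + 6p/(1−p) ⇒ p ≥ (28−21)/(28−6) = 7/22.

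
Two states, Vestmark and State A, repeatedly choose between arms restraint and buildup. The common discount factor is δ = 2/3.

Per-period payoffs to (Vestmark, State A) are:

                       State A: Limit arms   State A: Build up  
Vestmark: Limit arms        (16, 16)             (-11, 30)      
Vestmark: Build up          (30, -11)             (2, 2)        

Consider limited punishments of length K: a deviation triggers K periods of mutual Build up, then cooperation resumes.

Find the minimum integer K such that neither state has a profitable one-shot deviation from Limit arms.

2

Need Σ_{k=1}^{K} δ^k ≥ (30−16)/(16−2) = 1.0000 at δ = 2/3.
At K = 1 the sum is 0.6667 < 1.0000; at K = 2 it is 1.1111 ≥ 1.0000.
So the minimum punishment length is K = 2.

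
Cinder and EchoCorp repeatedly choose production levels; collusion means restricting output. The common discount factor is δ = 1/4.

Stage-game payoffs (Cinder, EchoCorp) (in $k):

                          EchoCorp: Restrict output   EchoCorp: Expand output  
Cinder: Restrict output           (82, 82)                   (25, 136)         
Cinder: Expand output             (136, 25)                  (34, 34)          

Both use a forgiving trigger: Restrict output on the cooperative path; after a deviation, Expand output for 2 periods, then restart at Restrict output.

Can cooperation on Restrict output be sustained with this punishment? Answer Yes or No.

No

A one-shot deviation gives 136 now, then 34 for 2 periods, then back to 82.
Gain from deviating: (136−82) today; loss: (82−34) in each of the next 2 periods.
No-deviation condition: (82−34)(δ+…+δ^2) ≥ 136−82, i.e. δ+…+δ^2 ≥ 9/8.
At δ = 1/4: δ+…+δ^2 = 0.3125 < 1.1250.
So cooperation is not sustainable.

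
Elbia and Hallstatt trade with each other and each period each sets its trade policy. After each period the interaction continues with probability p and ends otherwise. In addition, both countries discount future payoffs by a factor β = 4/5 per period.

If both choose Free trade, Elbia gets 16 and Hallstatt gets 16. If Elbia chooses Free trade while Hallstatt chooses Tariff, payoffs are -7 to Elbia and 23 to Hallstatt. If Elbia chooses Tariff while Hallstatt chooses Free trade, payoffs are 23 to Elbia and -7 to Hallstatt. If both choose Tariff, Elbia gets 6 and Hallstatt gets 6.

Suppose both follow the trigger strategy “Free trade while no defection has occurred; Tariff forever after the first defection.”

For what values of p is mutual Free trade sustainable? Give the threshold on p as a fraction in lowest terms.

With continuation probability p and discount β, the effective per-period discount factor is βp.
Grim-trigger IC: βp ≥ (23−16)/(23−6) = 7/17.
So p ≥ (7/17)/(4/5) = 35/68.

35/68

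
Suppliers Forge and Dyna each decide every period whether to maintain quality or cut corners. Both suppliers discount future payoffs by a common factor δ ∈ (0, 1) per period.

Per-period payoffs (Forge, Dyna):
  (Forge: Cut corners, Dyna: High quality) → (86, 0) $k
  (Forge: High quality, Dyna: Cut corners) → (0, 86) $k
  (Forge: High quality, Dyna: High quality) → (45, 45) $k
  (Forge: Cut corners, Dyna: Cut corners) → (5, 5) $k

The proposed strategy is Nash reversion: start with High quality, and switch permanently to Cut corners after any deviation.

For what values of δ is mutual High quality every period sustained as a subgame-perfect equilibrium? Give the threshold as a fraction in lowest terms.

Cooperation forever yields 45 each period: 45/(1−δ).
Deviating yields 86 once, then 5 forever: 86 + 5δ/(1−δ).
No profitable deviation requires 45/(1−δ) ≥ 86 + 5δ/(1−δ).
Multiplying by (1−δ): 45 ≥ 86(1−δ) + 5δ = 86 − 81δ.
So 81δ ≥ 41, i.e. δ ≥ 41/81.

41/81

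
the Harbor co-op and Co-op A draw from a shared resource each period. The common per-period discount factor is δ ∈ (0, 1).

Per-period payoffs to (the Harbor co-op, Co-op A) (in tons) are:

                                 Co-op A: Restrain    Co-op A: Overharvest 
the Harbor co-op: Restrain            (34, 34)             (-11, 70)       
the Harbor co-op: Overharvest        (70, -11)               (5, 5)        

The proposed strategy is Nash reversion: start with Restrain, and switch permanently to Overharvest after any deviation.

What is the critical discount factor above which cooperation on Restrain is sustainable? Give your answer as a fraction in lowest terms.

36/65

Cooperation forever yields 34 each period: 34/(1−δ).
Deviating yields 70 once, then 5 forever: 70 + 5δ/(1−δ).
No profitable deviation requires 34/(1−δ) ≥ 70 + 5δ/(1−δ).
Multiplying by (1−δ): 34 ≥ 70(1−δ) + 5δ = 70 − 65δ.
So 65δ ≥ 36, i.e. δ ≥ 36/65.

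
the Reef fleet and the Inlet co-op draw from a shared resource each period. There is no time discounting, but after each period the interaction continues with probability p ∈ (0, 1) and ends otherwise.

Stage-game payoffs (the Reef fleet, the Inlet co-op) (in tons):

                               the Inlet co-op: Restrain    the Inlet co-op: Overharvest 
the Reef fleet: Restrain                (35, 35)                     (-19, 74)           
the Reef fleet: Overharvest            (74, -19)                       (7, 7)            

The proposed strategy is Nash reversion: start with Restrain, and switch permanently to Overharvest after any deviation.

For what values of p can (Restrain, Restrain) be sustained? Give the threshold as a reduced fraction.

39/67

Expected cooperation value is 35 + p·35 + p²·35 + … = 35/(1−p); deviation gives 74 + p·7/(1−p).
35 ≥ 74(1−p) + 7p ⇒ 67p ≥ 39 ⇒ p ≥ 39/67.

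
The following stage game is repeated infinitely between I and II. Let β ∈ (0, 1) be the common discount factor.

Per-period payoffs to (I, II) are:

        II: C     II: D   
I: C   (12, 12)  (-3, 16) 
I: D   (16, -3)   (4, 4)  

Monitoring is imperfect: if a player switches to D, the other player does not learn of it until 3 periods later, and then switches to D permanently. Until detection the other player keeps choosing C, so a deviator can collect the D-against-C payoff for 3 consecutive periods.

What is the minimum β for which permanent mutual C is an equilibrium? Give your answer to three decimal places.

A deviator earns 16 for 3 periods, then 4 forever; cooperating earns 12 forever. Multiplying the IC by (1−β):
12 ≥ 16(1−β^3) + 4β^3, so 12·β^3 ≥ 4 and β^3 ≥ 1/3.
β ≥ (1/3)^(1/3) ≈ 0.693.

0.693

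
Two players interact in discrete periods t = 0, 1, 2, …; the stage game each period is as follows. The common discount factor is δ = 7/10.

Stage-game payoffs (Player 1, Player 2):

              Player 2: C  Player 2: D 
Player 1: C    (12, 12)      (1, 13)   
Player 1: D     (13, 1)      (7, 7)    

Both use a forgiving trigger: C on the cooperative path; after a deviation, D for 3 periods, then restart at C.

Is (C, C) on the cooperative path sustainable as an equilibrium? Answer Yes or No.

Comparing payoff streams over the 4 periods until play realigns: cooperate → 12(1+δ+…+δ^3); deviate → 13 + 7(δ+…+δ^3).
Cooperation is sustained iff (12−7)(δ+…+δ^3) ≥ 13−12.
δ+…+δ^3 = 7/10·(1−(7/10)^3)/(1−7/10) = 1.5330, and (13−12)/(12−7) = 0.2000.
1.5330 ≥ 0.2000, so cooperation is sustainable.

Yes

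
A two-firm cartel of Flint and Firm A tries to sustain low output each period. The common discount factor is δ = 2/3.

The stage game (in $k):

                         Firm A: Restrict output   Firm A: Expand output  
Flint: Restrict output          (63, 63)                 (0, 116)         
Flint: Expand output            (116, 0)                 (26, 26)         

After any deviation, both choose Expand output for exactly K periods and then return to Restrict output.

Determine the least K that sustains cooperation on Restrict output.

No profitable deviation requires (63−26)(δ+…+δ^K) ≥ 116−63, i.e. δ+…+δ^K ≥ 53/37 ≈ 1.4324.
With δ = 2/3, the partial sums are K=1: 0.6667, K=2: 1.1111, K=3: 1.4074, K=4: 1.6049.
K = 4 is the first length at which the sum reaches 1.4324.

4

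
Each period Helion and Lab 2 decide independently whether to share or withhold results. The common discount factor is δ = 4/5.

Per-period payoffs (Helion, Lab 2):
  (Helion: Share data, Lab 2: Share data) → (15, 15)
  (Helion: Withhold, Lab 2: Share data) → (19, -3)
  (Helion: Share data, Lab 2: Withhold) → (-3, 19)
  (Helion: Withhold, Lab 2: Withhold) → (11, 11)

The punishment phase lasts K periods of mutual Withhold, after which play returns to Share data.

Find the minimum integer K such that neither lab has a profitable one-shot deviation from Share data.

2

Need Σ_{k=1}^{K} δ^k ≥ (19−15)/(15−11) = 1.0000 at δ = 4/5.
At K = 1 the sum is 0.8000 < 1.0000; at K = 2 it is 1.4400 ≥ 1.0000.
So the minimum punishment length is K = 2.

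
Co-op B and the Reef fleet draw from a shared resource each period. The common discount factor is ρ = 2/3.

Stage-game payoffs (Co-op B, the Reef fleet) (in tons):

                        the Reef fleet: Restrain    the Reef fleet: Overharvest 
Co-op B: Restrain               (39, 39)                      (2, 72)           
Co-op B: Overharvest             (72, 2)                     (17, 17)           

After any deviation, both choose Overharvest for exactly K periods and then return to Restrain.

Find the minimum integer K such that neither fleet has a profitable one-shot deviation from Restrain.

No profitable deviation requires (39−17)(ρ+…+ρ^K) ≥ 72−39, i.e. ρ+…+ρ^K ≥ 3/2 ≈ 1.5000.
With ρ = 2/3, the partial sums are K=1: 0.6667, K=2: 1.1111, K=3: 1.4074, K=4: 1.6049.
K = 4 is the first length at which the sum reaches 1.5000.

4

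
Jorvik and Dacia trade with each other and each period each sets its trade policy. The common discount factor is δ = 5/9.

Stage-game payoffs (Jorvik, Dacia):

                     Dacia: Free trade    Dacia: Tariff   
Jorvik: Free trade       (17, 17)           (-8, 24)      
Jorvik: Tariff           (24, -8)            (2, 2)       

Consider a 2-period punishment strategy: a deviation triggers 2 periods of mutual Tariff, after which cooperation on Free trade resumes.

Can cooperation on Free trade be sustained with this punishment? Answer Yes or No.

Yes

IC: δ+…+δ^2 ≥ (24−17)/(17−2) = 7/15.
At δ = 5/9: partial sum = 0.8642 ≥ 0.4667. Cooperation sustainable.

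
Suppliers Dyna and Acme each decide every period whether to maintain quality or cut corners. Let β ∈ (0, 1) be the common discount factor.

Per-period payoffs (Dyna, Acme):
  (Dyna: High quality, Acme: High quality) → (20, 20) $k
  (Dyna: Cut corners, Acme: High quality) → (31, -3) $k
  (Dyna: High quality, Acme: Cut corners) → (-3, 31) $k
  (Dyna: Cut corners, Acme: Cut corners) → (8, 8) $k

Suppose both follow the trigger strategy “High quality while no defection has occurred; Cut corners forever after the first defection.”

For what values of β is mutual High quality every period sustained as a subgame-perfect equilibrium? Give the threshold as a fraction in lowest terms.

11/23

Cooperation forever yields 20 each period: 20/(1−β).
Deviating yields 31 once, then 8 forever: 31 + 8β/(1−β).
No profitable deviation requires 20/(1−β) ≥ 31 + 8β/(1−β).
Multiplying by (1−β): 20 ≥ 31(1−β) + 8β = 31 − 23β.
So 23β ≥ 11, i.e. β ≥ 11/23.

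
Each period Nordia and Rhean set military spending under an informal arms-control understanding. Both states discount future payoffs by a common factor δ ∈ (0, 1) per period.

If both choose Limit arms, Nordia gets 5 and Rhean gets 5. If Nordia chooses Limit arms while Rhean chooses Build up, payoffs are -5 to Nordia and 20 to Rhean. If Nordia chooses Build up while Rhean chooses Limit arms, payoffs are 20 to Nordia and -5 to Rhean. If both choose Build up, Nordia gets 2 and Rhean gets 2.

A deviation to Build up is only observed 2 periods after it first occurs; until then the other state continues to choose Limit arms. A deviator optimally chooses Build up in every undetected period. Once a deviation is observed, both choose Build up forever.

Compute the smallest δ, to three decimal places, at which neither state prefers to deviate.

Deviating for the 2 undetected periods gains 20−5 = 15 per period over cooperation, then loses 5−2 = 3 per period forever once punishment starts.
Gain: 15(1 + δ + … + δ^1); loss: 3·δ^2/(1−δ).
No profitable deviation ⇔ 15(1−δ^2) ≤ 3·δ^2, i.e. δ^2 ≥ 15/(15+3) = 5/6.
Hence δ ≥ (5/6)^(1/2) ≈ 0.913.

0.913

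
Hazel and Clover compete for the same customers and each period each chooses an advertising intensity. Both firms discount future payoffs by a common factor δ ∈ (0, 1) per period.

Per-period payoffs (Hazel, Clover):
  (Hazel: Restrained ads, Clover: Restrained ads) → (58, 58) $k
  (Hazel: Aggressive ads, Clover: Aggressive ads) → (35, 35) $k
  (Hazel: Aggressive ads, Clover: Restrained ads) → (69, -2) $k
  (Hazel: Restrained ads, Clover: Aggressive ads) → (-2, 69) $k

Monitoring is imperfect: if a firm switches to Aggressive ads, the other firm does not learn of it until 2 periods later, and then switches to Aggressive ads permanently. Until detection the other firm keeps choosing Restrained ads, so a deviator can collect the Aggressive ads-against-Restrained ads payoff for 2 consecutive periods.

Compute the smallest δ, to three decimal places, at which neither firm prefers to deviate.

A deviator earns 69 for 2 periods, then 35 forever; cooperating earns 58 forever. Multiplying the IC by (1−δ):
58 ≥ 69(1−δ^2) + 35δ^2, so 34·δ^2 ≥ 11 and δ^2 ≥ 11/34.
δ ≥ (11/34)^(1/2) ≈ 0.569.

0.569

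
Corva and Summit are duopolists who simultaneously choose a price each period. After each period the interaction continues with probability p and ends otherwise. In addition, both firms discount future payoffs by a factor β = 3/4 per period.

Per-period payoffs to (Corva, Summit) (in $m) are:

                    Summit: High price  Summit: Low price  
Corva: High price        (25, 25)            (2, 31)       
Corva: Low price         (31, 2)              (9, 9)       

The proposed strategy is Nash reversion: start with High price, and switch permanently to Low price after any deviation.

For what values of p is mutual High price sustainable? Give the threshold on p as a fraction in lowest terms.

4/11

With continuation probability p and discount β, the effective per-period discount factor is βp.
Grim-trigger IC: βp ≥ (31−25)/(31−9) = 3/11.
So p ≥ (3/11)/(3/4) = 4/11.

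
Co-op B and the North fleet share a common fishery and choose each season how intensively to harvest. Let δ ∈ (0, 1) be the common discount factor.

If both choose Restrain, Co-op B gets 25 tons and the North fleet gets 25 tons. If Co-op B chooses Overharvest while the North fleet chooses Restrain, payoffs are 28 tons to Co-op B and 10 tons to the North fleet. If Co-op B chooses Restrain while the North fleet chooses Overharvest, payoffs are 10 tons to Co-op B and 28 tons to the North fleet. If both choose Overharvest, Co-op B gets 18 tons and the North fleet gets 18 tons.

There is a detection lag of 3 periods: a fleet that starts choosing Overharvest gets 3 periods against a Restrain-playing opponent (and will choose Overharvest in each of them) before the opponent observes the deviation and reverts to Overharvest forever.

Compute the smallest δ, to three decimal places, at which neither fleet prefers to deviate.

0.669

Deviating for the 3 undetected periods gains 28−25 = 3 per period over cooperation, then loses 25−18 = 7 per period forever once punishment starts.
Gain: 3(1 + δ + … + δ^2); loss: 7·δ^3/(1−δ).
No profitable deviation ⇔ 3(1−δ^3) ≤ 7·δ^3, i.e. δ^3 ≥ 3/(3+7) = 3/10.
Hence δ ≥ (3/10)^(1/3) ≈ 0.669.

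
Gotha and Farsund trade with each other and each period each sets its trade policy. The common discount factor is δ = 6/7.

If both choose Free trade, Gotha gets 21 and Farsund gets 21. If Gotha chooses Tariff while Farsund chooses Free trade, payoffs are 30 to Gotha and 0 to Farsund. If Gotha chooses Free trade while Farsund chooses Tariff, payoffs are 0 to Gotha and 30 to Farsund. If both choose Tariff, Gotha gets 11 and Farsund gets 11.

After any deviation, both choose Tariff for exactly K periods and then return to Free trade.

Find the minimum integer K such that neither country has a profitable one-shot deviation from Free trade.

2

No profitable deviation requires (21−11)(δ+…+δ^K) ≥ 30−21, i.e. δ+…+δ^K ≥ 9/10 ≈ 0.9000.
With δ = 6/7, the partial sums are K=1: 0.8571, K=2: 1.5918.
K = 2 is the first length at which the sum reaches 0.9000.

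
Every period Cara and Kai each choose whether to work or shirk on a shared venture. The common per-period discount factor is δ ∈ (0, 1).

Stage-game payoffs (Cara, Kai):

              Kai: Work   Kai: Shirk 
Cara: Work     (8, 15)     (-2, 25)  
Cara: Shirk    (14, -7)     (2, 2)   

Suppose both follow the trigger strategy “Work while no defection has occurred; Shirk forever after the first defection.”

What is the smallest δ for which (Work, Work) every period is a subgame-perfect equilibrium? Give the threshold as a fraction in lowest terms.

Cara: cooperation gives 8 each period; deviation gives 14 once then 2 forever.
  8/(1−δ) ≥ 14 + 2δ/(1−δ) ⇒ δ ≥ 6/12 = 1/2.
Kai: cooperation gives 15 each period; deviation gives 25 once then 2 forever.
  δ ≥ 10/23.
Both must hold, so the binding constraint is Cara's: δ ≥ 1/2.

1/2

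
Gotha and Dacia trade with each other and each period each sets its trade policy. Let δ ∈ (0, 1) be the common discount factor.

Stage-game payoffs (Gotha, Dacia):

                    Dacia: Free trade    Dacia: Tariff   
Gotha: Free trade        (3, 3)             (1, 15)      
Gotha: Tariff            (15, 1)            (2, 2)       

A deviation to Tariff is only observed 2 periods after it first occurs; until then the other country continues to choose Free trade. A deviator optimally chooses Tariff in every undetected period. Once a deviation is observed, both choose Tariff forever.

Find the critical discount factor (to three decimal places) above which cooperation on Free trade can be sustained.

A deviator earns 15 for 2 periods, then 2 forever; cooperating earns 3 forever. Multiplying the IC by (1−δ):
3 ≥ 15(1−δ^2) + 2δ^2, so 13·δ^2 ≥ 12 and δ^2 ≥ 12/13.
δ ≥ (12/13)^(1/2) ≈ 0.961.

0.961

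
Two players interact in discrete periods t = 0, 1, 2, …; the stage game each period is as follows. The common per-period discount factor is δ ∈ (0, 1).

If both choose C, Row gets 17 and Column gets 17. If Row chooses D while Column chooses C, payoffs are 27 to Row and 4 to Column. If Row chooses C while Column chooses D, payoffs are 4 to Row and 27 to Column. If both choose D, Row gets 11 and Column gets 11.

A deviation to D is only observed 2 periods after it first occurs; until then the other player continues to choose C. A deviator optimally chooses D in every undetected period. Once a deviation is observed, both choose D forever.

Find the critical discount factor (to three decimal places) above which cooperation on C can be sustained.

A deviator earns 27 for 2 periods, then 11 forever; cooperating earns 17 forever. Multiplying the IC by (1−δ):
17 ≥ 27(1−δ^2) + 11δ^2, so 16·δ^2 ≥ 10 and δ^2 ≥ 5/8.
δ ≥ (5/8)^(1/2) ≈ 0.791.

0.791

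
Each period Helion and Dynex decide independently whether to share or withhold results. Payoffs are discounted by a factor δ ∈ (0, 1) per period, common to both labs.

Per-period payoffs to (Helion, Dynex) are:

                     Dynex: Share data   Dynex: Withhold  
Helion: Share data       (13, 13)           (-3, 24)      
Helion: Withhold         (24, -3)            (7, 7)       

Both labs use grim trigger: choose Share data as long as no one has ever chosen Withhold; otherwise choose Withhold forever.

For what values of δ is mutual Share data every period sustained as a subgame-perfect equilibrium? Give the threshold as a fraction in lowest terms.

13/(1−δ) ≥ 24 + 7δ/(1−δ)
13 ≥ 24 − 17δ
δ ≥ 11/17.

11/17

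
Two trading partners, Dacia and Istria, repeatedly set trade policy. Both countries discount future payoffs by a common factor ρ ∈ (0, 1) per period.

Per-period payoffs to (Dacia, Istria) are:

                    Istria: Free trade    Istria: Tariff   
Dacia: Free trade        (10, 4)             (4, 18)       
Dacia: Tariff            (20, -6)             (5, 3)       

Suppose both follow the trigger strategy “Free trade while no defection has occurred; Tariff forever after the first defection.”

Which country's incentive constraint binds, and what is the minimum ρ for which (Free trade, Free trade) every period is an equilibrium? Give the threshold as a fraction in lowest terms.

Istria; ρ ≥ 14/15

For Dacia: deviation gain 20−10 = 10, per-period punishment loss 10−5 = 5. IC gives ρ ≥ 10/15 = 2/3.
For Istria: gain 14, loss 1 per period, so ρ ≥ 14/15.
The tighter constraint is Istria's, so cooperation needs ρ ≥ 14/15.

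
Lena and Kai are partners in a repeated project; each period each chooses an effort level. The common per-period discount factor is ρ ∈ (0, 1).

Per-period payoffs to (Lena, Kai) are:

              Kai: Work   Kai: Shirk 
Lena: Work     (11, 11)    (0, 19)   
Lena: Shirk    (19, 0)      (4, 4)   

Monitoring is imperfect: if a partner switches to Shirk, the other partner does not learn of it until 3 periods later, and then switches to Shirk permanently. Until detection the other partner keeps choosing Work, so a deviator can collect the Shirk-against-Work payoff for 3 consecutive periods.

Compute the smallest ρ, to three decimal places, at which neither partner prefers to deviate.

The best deviation is to choose Shirk for all 3 undetected periods, earning 19 each, then 4 forever once detected.
Deviation value: 19(1−ρ^3)/(1−ρ) + 4ρ^3/(1−ρ); cooperation value: 11/(1−ρ).
IC: 11 ≥ 19(1−ρ^3) + 4ρ^3 = 19 − 15ρ^3.
So ρ^3 ≥ 8/15, giving ρ ≥ (8/15)^(1/3) ≈ 0.811.

0.811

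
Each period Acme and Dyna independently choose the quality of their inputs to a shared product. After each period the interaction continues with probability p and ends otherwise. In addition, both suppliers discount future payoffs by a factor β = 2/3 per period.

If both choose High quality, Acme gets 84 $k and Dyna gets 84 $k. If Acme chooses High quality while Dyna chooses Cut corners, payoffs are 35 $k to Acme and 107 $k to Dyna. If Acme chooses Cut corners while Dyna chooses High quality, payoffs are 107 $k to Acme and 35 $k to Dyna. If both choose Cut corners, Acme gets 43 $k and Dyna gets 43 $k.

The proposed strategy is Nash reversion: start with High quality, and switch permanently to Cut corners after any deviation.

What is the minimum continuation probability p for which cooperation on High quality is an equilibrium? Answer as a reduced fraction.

With continuation probability p and discount β, the effective per-period discount factor is βp.
Grim-trigger IC: βp ≥ (107−84)/(107−43) = 23/64.
So p ≥ (23/64)/(2/3) = 69/128.

69/128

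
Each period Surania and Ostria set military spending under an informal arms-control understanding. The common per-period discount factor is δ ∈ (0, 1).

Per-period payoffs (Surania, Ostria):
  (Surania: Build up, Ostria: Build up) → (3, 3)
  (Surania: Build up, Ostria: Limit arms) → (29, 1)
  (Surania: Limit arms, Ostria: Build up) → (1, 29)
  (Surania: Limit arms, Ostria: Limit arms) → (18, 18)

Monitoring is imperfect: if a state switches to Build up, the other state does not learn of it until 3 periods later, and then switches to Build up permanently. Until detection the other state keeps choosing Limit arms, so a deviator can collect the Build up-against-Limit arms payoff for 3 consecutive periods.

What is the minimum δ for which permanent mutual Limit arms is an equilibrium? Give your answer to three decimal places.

Deviating for the 3 undetected periods gains 29−18 = 11 per period over cooperation, then loses 18−3 = 15 per period forever once punishment starts.
Gain: 11(1 + δ + … + δ^2); loss: 15·δ^3/(1−δ).
No profitable deviation ⇔ 11(1−δ^3) ≤ 15·δ^3, i.e. δ^3 ≥ 11/(11+15) = 11/26.
Hence δ ≥ (11/26)^(1/3) ≈ 0.751.

0.751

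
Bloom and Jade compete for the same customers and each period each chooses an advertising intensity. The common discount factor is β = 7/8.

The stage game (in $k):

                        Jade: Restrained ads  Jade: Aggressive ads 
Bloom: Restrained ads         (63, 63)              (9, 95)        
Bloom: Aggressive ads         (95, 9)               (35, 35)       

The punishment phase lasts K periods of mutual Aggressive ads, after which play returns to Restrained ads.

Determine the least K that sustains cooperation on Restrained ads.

2

No profitable deviation requires (63−35)(β+…+β^K) ≥ 95−63, i.e. β+…+β^K ≥ 8/7 ≈ 1.1429.
With β = 7/8, the partial sums are K=1: 0.8750, K=2: 1.6406.
K = 2 is the first length at which the sum reaches 1.1429.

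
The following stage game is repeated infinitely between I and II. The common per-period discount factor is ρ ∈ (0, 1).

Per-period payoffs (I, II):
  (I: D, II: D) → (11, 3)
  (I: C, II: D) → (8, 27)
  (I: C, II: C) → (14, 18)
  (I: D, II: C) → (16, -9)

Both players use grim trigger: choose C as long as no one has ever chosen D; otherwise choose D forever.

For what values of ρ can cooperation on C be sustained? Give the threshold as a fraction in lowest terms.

For I: deviation gain 16−14 = 2, per-period punishment loss 14−11 = 3. IC gives ρ ≥ 2/5.
For II: gain 9, loss 15 per period, so ρ ≥ 9/24 = 3/8.
The tighter constraint is I's, so cooperation needs ρ ≥ 2/5.

2/5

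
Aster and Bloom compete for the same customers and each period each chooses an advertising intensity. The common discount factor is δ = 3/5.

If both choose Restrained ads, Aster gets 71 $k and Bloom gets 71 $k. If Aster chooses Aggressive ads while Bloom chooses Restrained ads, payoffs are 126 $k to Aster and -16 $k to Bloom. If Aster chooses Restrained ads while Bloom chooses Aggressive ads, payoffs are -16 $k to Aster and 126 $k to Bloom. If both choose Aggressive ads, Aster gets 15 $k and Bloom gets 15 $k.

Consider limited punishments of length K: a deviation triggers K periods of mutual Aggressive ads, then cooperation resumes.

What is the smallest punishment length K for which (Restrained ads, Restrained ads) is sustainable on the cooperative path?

3

Need Σ_{k=1}^{K} δ^k ≥ (126−71)/(71−15) = 0.9821 at δ = 3/5.
At K = 2 the sum is 0.9600 < 0.9821; at K = 3 it is 1.1760 ≥ 0.9821.
So the minimum punishment length is K = 3.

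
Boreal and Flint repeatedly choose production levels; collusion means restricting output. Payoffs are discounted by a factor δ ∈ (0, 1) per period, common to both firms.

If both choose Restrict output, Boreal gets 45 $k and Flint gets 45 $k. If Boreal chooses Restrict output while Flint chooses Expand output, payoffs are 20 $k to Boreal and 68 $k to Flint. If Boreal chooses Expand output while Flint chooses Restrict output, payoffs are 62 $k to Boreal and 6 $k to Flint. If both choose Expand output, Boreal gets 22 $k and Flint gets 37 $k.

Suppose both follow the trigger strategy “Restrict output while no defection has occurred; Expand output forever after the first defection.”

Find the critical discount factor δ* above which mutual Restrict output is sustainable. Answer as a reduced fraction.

Boreal's threshold: (62−45)/(62−22) = 17/40.
Flint's threshold: (68−45)/(68−37) = 23/31.
17/40 < 23/31, so Flint binds and δ* = 23/31.

23/31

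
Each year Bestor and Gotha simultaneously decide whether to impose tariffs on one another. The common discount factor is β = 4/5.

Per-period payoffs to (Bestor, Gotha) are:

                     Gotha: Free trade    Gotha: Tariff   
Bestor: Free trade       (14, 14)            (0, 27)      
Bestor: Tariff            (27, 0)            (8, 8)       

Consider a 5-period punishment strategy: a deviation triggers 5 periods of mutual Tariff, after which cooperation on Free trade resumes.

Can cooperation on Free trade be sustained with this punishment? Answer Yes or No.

Yes

IC: β+…+β^5 ≥ (27−14)/(14−8) = 13/6.
At β = 4/5: partial sum = 2.6893 ≥ 2.1667. Cooperation sustainable.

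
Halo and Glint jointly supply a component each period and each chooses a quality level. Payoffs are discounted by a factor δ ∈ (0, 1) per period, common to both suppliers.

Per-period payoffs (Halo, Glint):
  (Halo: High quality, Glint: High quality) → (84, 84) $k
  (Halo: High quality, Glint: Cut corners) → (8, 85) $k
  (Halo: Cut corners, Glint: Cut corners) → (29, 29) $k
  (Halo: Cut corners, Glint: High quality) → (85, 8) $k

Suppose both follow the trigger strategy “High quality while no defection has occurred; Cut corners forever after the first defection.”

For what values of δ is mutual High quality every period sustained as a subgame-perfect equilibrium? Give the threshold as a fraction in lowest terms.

Cooperation forever yields 84 each period: 84/(1−δ).
Deviating yields 85 once, then 29 forever: 85 + 29δ/(1−δ).
No profitable deviation requires 84/(1−δ) ≥ 85 + 29δ/(1−δ).
Multiplying by (1−δ): 84 ≥ 85(1−δ) + 29δ = 85 − 56δ.
So 56δ ≥ 1, i.e. δ ≥ 1/56.

1/56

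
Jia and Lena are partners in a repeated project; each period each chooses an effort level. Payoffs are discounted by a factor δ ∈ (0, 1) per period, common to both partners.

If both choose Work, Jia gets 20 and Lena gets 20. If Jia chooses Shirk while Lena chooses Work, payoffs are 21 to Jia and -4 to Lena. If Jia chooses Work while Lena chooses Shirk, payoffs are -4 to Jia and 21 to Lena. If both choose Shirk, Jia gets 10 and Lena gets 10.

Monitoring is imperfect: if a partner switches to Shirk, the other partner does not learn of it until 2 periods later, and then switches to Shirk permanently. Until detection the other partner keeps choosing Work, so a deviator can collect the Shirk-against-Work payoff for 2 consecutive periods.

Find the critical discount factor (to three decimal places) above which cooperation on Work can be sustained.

The best deviation is to choose Shirk for all 2 undetected periods, earning 21 each, then 10 forever once detected.
Deviation value: 21(1−δ^2)/(1−δ) + 10δ^2/(1−δ); cooperation value: 20/(1−δ).
IC: 20 ≥ 21(1−δ^2) + 10δ^2 = 21 − 11δ^2.
So δ^2 ≥ 1/11, giving δ ≥ (1/11)^(1/2) ≈ 0.302.

0.302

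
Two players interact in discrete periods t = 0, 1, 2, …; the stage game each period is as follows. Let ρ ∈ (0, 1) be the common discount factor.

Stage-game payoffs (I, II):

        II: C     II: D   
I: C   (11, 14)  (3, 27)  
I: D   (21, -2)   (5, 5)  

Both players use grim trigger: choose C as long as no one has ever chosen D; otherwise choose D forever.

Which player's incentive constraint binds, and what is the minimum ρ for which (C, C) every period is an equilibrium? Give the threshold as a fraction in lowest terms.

I: cooperation gives 11 each period; deviation gives 21 once then 5 forever.
  11/(1−ρ) ≥ 21 + 5ρ/(1−ρ) ⇒ ρ ≥ 10/16 = 5/8.
II: cooperation gives 14 each period; deviation gives 27 once then 5 forever.
  ρ ≥ 13/22.
Both must hold, so the binding constraint is I's: ρ ≥ 5/8.

I; ρ ≥ 5/8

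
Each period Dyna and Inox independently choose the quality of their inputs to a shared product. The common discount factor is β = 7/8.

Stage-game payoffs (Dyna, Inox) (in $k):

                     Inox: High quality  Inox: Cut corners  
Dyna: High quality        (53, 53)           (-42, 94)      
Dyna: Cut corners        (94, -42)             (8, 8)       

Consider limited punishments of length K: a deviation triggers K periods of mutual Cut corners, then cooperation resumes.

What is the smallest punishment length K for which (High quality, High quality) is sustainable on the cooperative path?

2

No profitable deviation requires (53−8)(β+…+β^K) ≥ 94−53, i.e. β+…+β^K ≥ 41/45 ≈ 0.9111.
With β = 7/8, the partial sums are K=1: 0.8750, K=2: 1.6406.
K = 2 is the first length at which the sum reaches 0.9111.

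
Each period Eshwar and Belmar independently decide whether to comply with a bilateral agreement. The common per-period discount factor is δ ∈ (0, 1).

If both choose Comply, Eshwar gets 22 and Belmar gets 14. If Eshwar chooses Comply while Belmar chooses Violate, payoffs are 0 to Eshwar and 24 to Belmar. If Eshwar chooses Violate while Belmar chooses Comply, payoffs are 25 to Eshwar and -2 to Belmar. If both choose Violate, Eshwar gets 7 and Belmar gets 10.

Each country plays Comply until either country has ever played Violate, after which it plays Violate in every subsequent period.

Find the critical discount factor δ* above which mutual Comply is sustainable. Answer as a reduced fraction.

5/7

Eshwar's threshold: (25−22)/(25−7) = 1/6.
Belmar's threshold: (24−14)/(24−10) = 5/7.
1/6 < 5/7, so Belmar binds and δ* = 5/7.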